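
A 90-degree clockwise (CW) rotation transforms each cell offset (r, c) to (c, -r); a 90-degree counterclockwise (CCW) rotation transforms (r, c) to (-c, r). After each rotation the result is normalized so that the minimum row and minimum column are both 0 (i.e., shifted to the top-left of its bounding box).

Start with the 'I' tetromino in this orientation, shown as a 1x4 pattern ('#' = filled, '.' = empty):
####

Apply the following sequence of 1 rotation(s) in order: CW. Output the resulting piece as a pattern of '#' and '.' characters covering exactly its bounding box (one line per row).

Start:
####
After rotation 1 (CW):
#
#
#
#

Answer: #
#
#
#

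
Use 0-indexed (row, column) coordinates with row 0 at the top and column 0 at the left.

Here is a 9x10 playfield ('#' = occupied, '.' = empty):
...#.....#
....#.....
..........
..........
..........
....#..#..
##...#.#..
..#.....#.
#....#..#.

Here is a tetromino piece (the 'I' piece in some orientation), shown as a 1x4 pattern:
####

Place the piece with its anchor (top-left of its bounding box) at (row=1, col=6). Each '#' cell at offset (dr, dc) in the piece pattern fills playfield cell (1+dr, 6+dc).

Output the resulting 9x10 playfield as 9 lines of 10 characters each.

Answer: ...#.....#
....#.####
..........
..........
..........
....#..#..
##...#.#..
..#.....#.
#....#..#.

Derivation:
Fill (1+0,6+0) = (1,6)
Fill (1+0,6+1) = (1,7)
Fill (1+0,6+2) = (1,8)
Fill (1+0,6+3) = (1,9)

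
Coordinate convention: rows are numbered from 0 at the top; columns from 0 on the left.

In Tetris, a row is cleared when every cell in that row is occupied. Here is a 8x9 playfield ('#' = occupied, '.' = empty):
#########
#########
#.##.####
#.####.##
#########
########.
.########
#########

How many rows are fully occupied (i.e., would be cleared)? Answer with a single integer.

Check each row:
  row 0: 0 empty cells -> FULL (clear)
  row 1: 0 empty cells -> FULL (clear)
  row 2: 2 empty cells -> not full
  row 3: 2 empty cells -> not full
  row 4: 0 empty cells -> FULL (clear)
  row 5: 1 empty cell -> not full
  row 6: 1 empty cell -> not full
  row 7: 0 empty cells -> FULL (clear)
Total rows cleared: 4

Answer: 4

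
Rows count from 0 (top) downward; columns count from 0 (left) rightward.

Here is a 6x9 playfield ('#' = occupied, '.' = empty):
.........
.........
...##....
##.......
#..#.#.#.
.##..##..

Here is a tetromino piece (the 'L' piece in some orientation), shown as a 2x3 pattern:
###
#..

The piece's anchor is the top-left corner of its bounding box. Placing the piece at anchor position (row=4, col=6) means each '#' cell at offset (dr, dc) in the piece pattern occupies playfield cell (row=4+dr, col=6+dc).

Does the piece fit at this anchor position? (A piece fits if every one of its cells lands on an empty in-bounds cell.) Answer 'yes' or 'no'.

Check each piece cell at anchor (4, 6):
  offset (0,0) -> (4,6): empty -> OK
  offset (0,1) -> (4,7): occupied ('#') -> FAIL
  offset (0,2) -> (4,8): empty -> OK
  offset (1,0) -> (5,6): occupied ('#') -> FAIL
All cells valid: no

Answer: no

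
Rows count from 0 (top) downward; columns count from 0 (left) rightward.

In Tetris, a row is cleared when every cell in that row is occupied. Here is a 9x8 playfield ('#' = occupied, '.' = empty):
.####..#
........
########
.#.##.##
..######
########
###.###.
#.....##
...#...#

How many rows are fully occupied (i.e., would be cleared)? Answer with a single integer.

Answer: 2

Derivation:
Check each row:
  row 0: 3 empty cells -> not full
  row 1: 8 empty cells -> not full
  row 2: 0 empty cells -> FULL (clear)
  row 3: 3 empty cells -> not full
  row 4: 2 empty cells -> not full
  row 5: 0 empty cells -> FULL (clear)
  row 6: 2 empty cells -> not full
  row 7: 5 empty cells -> not full
  row 8: 6 empty cells -> not full
Total rows cleared: 2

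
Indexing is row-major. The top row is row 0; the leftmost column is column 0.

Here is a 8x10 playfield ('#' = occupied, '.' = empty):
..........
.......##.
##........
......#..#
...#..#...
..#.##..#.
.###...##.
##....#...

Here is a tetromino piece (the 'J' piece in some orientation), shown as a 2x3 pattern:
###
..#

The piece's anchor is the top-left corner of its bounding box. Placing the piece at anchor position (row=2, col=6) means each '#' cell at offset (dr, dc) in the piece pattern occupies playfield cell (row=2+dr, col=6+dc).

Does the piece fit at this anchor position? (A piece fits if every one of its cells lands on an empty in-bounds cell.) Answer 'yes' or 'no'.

Answer: yes

Derivation:
Check each piece cell at anchor (2, 6):
  offset (0,0) -> (2,6): empty -> OK
  offset (0,1) -> (2,7): empty -> OK
  offset (0,2) -> (2,8): empty -> OK
  offset (1,2) -> (3,8): empty -> OK
All cells valid: yes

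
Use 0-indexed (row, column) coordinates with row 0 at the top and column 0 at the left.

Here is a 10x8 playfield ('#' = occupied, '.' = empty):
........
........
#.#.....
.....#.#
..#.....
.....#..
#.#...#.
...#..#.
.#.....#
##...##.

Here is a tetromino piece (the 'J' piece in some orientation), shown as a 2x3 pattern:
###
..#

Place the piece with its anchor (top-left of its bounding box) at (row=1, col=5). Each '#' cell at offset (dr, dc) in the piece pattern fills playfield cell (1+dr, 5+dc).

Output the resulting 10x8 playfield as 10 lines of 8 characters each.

Fill (1+0,5+0) = (1,5)
Fill (1+0,5+1) = (1,6)
Fill (1+0,5+2) = (1,7)
Fill (1+1,5+2) = (2,7)

Answer: ........
.....###
#.#....#
.....#.#
..#.....
.....#..
#.#...#.
...#..#.
.#.....#
##...##.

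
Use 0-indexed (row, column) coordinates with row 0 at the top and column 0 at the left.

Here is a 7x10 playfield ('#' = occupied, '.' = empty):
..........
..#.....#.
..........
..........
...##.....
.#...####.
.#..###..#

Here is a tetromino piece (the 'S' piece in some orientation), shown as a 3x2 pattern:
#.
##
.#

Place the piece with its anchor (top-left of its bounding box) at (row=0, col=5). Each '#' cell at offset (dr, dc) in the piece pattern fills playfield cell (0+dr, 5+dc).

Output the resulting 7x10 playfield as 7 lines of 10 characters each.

Fill (0+0,5+0) = (0,5)
Fill (0+1,5+0) = (1,5)
Fill (0+1,5+1) = (1,6)
Fill (0+2,5+1) = (2,6)

Answer: .....#....
..#..##.#.
......#...
..........
...##.....
.#...####.
.#..###..#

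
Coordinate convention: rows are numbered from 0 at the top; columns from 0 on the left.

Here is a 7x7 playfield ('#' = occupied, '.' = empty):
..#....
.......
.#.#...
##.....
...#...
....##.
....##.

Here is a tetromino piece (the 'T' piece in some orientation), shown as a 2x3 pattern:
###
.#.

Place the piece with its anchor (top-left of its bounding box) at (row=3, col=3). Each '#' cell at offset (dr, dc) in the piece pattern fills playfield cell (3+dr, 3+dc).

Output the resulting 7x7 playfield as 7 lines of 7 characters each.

Fill (3+0,3+0) = (3,3)
Fill (3+0,3+1) = (3,4)
Fill (3+0,3+2) = (3,5)
Fill (3+1,3+1) = (4,4)

Answer: ..#....
.......
.#.#...
##.###.
...##..
....##.
....##.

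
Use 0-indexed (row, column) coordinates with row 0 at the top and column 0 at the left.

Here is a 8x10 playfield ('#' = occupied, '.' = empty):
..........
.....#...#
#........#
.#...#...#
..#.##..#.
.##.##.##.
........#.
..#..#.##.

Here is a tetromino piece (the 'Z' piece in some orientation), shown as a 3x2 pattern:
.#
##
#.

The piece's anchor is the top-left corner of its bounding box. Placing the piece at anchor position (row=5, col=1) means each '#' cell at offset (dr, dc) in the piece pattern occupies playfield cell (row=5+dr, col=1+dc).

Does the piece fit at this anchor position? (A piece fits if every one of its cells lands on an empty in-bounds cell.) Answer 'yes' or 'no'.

Answer: no

Derivation:
Check each piece cell at anchor (5, 1):
  offset (0,1) -> (5,2): occupied ('#') -> FAIL
  offset (1,0) -> (6,1): empty -> OK
  offset (1,1) -> (6,2): empty -> OK
  offset (2,0) -> (7,1): empty -> OK
All cells valid: no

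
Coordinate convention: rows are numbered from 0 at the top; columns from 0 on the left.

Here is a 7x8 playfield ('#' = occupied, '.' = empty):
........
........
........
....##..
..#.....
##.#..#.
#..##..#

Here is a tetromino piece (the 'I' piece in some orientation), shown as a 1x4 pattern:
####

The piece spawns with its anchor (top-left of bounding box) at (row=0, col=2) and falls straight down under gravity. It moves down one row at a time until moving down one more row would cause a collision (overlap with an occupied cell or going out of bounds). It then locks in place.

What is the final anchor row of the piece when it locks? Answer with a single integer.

Answer: 2

Derivation:
Spawn at (row=0, col=2). Try each row:
  row 0: fits
  row 1: fits
  row 2: fits
  row 3: blocked -> lock at row 2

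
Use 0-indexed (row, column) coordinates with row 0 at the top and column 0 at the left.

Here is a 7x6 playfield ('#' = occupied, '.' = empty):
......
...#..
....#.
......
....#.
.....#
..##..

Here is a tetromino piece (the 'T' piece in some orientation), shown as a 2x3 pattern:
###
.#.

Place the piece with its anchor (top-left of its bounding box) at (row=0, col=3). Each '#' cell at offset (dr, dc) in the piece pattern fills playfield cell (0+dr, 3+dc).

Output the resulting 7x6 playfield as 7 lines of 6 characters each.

Answer: ...###
...##.
....#.
......
....#.
.....#
..##..

Derivation:
Fill (0+0,3+0) = (0,3)
Fill (0+0,3+1) = (0,4)
Fill (0+0,3+2) = (0,5)
Fill (0+1,3+1) = (1,4)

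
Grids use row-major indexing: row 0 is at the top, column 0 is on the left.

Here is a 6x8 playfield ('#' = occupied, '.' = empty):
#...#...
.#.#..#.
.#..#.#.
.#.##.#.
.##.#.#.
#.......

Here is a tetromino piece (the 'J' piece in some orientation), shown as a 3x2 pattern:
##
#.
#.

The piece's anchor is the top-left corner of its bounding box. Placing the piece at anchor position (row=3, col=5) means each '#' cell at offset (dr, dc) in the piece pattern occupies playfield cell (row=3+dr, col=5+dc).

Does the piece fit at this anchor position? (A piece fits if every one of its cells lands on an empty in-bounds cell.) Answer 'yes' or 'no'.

Answer: no

Derivation:
Check each piece cell at anchor (3, 5):
  offset (0,0) -> (3,5): empty -> OK
  offset (0,1) -> (3,6): occupied ('#') -> FAIL
  offset (1,0) -> (4,5): empty -> OK
  offset (2,0) -> (5,5): empty -> OK
All cells valid: no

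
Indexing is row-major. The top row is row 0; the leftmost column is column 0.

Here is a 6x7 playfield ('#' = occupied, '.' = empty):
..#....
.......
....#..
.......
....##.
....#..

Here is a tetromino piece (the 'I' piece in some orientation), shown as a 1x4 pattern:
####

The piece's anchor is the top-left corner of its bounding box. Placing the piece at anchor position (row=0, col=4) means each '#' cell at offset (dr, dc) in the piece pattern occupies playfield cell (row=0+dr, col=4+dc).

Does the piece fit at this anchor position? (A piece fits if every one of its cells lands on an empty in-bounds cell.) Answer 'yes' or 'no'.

Answer: no

Derivation:
Check each piece cell at anchor (0, 4):
  offset (0,0) -> (0,4): empty -> OK
  offset (0,1) -> (0,5): empty -> OK
  offset (0,2) -> (0,6): empty -> OK
  offset (0,3) -> (0,7): out of bounds -> FAIL
All cells valid: no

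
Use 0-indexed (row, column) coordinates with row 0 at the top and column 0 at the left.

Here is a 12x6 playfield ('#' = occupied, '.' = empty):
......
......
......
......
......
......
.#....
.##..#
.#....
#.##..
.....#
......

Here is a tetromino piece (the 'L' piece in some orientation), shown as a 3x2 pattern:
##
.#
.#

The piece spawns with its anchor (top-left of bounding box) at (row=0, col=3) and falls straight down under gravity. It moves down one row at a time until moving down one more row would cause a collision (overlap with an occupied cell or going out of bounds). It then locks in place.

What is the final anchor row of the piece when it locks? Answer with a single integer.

Spawn at (row=0, col=3). Try each row:
  row 0: fits
  row 1: fits
  row 2: fits
  row 3: fits
  row 4: fits
  row 5: fits
  row 6: fits
  row 7: fits
  row 8: fits
  row 9: blocked -> lock at row 8

Answer: 8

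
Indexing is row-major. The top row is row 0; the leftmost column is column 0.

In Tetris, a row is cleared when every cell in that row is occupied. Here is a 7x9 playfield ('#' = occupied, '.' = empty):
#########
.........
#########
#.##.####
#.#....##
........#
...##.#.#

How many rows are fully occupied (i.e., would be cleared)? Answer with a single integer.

Check each row:
  row 0: 0 empty cells -> FULL (clear)
  row 1: 9 empty cells -> not full
  row 2: 0 empty cells -> FULL (clear)
  row 3: 2 empty cells -> not full
  row 4: 5 empty cells -> not full
  row 5: 8 empty cells -> not full
  row 6: 5 empty cells -> not full
Total rows cleared: 2

Answer: 2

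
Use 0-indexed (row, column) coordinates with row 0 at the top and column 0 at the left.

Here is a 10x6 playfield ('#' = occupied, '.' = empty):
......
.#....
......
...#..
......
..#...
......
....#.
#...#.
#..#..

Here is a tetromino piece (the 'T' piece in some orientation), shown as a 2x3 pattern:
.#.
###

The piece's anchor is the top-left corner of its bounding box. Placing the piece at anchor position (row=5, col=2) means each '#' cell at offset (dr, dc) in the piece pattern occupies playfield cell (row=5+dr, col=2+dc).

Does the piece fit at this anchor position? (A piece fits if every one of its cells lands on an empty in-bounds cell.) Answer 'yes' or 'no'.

Answer: yes

Derivation:
Check each piece cell at anchor (5, 2):
  offset (0,1) -> (5,3): empty -> OK
  offset (1,0) -> (6,2): empty -> OK
  offset (1,1) -> (6,3): empty -> OK
  offset (1,2) -> (6,4): empty -> OK
All cells valid: yes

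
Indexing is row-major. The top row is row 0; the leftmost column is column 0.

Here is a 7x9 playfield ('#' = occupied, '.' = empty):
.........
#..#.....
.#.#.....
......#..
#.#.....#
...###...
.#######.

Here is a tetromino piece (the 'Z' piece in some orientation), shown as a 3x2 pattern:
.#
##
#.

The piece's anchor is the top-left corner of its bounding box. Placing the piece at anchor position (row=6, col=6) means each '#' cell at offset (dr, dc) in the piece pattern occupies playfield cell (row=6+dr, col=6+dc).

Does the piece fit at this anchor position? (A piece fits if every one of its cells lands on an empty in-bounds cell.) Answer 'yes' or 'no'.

Answer: no

Derivation:
Check each piece cell at anchor (6, 6):
  offset (0,1) -> (6,7): occupied ('#') -> FAIL
  offset (1,0) -> (7,6): out of bounds -> FAIL
  offset (1,1) -> (7,7): out of bounds -> FAIL
  offset (2,0) -> (8,6): out of bounds -> FAIL
All cells valid: no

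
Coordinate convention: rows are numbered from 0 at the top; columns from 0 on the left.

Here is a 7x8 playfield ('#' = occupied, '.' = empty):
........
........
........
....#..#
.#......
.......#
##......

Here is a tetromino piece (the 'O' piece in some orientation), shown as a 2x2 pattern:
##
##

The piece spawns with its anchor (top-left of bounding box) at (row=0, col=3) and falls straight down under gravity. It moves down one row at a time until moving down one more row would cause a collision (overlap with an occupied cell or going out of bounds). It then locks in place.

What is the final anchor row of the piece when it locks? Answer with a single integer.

Spawn at (row=0, col=3). Try each row:
  row 0: fits
  row 1: fits
  row 2: blocked -> lock at row 1

Answer: 1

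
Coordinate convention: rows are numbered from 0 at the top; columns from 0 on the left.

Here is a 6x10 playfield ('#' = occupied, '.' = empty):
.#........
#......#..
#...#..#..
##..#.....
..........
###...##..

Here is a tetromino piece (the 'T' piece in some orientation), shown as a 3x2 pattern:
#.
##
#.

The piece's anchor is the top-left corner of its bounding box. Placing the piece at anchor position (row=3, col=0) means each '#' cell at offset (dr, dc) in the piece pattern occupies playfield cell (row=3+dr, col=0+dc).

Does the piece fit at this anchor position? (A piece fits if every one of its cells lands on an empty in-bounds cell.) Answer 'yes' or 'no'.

Check each piece cell at anchor (3, 0):
  offset (0,0) -> (3,0): occupied ('#') -> FAIL
  offset (1,0) -> (4,0): empty -> OK
  offset (1,1) -> (4,1): empty -> OK
  offset (2,0) -> (5,0): occupied ('#') -> FAIL
All cells valid: no

Answer: no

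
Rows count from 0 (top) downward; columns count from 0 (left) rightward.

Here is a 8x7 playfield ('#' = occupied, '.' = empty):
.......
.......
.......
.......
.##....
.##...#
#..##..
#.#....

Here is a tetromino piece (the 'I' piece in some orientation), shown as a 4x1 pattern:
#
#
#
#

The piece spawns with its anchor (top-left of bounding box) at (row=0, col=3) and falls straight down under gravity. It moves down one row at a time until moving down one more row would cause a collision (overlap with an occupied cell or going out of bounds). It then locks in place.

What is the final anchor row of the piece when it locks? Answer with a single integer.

Answer: 2

Derivation:
Spawn at (row=0, col=3). Try each row:
  row 0: fits
  row 1: fits
  row 2: fits
  row 3: blocked -> lock at row 2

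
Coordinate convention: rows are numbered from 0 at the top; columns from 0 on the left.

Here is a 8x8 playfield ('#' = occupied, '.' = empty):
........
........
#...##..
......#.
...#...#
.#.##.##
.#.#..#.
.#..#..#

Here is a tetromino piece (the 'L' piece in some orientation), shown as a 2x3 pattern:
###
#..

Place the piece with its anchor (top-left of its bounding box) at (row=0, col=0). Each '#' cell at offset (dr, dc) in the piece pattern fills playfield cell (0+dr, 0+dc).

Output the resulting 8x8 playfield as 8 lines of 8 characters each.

Answer: ###.....
#.......
#...##..
......#.
...#...#
.#.##.##
.#.#..#.
.#..#..#

Derivation:
Fill (0+0,0+0) = (0,0)
Fill (0+0,0+1) = (0,1)
Fill (0+0,0+2) = (0,2)
Fill (0+1,0+0) = (1,0)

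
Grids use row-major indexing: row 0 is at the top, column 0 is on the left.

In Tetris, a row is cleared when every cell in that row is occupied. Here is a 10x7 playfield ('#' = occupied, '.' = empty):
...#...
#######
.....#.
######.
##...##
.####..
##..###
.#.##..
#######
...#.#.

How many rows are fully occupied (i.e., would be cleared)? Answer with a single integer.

Answer: 2

Derivation:
Check each row:
  row 0: 6 empty cells -> not full
  row 1: 0 empty cells -> FULL (clear)
  row 2: 6 empty cells -> not full
  row 3: 1 empty cell -> not full
  row 4: 3 empty cells -> not full
  row 5: 3 empty cells -> not full
  row 6: 2 empty cells -> not full
  row 7: 4 empty cells -> not full
  row 8: 0 empty cells -> FULL (clear)
  row 9: 5 empty cells -> not full
Total rows cleared: 2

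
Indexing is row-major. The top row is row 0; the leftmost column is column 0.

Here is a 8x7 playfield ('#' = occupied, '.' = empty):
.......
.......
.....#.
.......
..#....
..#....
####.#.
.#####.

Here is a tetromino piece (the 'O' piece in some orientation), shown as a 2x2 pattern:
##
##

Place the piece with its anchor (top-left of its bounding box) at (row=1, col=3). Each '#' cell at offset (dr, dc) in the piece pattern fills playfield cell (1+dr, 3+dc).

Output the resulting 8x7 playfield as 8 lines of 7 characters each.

Answer: .......
...##..
...###.
.......
..#....
..#....
####.#.
.#####.

Derivation:
Fill (1+0,3+0) = (1,3)
Fill (1+0,3+1) = (1,4)
Fill (1+1,3+0) = (2,3)
Fill (1+1,3+1) = (2,4)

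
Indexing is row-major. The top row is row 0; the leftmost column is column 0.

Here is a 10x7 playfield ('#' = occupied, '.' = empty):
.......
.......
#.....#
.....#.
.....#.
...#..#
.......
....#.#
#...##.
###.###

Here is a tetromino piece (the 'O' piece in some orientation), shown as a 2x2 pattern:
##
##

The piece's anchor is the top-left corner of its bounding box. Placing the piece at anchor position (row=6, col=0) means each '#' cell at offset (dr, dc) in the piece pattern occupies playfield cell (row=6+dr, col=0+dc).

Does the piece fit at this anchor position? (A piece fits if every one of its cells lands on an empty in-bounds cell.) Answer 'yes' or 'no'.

Check each piece cell at anchor (6, 0):
  offset (0,0) -> (6,0): empty -> OK
  offset (0,1) -> (6,1): empty -> OK
  offset (1,0) -> (7,0): empty -> OK
  offset (1,1) -> (7,1): empty -> OK
All cells valid: yes

Answer: yes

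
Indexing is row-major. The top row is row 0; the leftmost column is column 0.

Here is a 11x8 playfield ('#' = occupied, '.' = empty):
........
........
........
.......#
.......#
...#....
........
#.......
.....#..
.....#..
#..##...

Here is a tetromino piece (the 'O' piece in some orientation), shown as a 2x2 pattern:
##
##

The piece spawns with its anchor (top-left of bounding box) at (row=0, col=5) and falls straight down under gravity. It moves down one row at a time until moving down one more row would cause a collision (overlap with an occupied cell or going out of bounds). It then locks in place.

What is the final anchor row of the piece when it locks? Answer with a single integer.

Spawn at (row=0, col=5). Try each row:
  row 0: fits
  row 1: fits
  row 2: fits
  row 3: fits
  row 4: fits
  row 5: fits
  row 6: fits
  row 7: blocked -> lock at row 6

Answer: 6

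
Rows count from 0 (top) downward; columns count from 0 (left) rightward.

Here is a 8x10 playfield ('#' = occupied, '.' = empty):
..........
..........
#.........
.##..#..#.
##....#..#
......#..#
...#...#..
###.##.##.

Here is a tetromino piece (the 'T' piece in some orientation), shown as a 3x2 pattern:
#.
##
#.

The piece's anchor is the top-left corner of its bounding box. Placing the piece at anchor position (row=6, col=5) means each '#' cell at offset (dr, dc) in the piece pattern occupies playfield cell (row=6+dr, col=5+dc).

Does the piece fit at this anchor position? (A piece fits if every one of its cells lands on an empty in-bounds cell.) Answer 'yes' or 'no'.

Answer: no

Derivation:
Check each piece cell at anchor (6, 5):
  offset (0,0) -> (6,5): empty -> OK
  offset (1,0) -> (7,5): occupied ('#') -> FAIL
  offset (1,1) -> (7,6): empty -> OK
  offset (2,0) -> (8,5): out of bounds -> FAIL
All cells valid: no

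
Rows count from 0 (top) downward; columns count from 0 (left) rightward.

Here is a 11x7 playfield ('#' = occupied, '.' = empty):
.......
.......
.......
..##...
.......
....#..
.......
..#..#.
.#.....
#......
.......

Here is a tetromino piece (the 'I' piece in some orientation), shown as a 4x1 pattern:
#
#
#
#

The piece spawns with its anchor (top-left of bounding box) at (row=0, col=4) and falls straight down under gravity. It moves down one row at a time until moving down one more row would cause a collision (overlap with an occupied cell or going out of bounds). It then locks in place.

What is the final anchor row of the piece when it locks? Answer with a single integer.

Answer: 1

Derivation:
Spawn at (row=0, col=4). Try each row:
  row 0: fits
  row 1: fits
  row 2: blocked -> lock at row 1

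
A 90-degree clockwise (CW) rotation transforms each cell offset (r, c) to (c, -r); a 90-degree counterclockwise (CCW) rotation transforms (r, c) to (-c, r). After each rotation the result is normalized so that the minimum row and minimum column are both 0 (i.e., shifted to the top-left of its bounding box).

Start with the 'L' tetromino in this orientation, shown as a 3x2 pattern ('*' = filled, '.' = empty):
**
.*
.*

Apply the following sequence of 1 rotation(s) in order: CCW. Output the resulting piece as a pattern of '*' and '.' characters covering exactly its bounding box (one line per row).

Answer: ***
*..

Derivation:
Start:
**
.*
.*
After rotation 1 (CCW):
***
*..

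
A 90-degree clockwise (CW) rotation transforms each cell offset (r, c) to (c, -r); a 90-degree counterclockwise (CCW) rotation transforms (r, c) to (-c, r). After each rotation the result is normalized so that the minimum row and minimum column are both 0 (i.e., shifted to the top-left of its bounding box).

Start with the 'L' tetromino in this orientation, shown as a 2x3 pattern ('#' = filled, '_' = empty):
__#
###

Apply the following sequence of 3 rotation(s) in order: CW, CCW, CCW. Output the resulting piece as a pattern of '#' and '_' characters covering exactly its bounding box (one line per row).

Start:
__#
###
After rotation 1 (CW):
#_
#_
##
After rotation 2 (CCW):
__#
###
After rotation 3 (CCW):
##
_#
_#

Answer: ##
_#
_#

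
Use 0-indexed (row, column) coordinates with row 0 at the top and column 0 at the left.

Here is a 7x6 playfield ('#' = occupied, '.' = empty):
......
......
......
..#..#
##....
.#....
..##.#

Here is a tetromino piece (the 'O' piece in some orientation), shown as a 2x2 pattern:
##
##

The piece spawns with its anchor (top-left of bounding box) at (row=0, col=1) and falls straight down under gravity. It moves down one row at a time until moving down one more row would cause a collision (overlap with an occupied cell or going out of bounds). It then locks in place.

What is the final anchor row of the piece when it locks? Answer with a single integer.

Answer: 1

Derivation:
Spawn at (row=0, col=1). Try each row:
  row 0: fits
  row 1: fits
  row 2: blocked -> lock at row 1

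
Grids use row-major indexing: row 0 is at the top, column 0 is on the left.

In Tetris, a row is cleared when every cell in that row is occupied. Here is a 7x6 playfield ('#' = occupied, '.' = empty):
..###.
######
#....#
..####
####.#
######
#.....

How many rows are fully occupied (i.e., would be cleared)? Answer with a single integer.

Check each row:
  row 0: 3 empty cells -> not full
  row 1: 0 empty cells -> FULL (clear)
  row 2: 4 empty cells -> not full
  row 3: 2 empty cells -> not full
  row 4: 1 empty cell -> not full
  row 5: 0 empty cells -> FULL (clear)
  row 6: 5 empty cells -> not full
Total rows cleared: 2

Answer: 2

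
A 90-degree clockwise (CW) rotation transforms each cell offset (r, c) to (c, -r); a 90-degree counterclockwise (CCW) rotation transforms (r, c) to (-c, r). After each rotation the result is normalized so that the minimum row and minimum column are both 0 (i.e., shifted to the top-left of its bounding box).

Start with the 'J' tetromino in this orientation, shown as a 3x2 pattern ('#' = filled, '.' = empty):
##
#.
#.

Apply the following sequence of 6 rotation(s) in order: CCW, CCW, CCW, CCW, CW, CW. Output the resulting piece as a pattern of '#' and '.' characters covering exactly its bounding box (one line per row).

Answer: .#
.#
##

Derivation:
Start:
##
#.
#.
After rotation 1 (CCW):
#..
###
After rotation 2 (CCW):
.#
.#
##
After rotation 3 (CCW):
###
..#
After rotation 4 (CCW):
##
#.
#.
After rotation 5 (CW):
###
..#
After rotation 6 (CW):
.#
.#
##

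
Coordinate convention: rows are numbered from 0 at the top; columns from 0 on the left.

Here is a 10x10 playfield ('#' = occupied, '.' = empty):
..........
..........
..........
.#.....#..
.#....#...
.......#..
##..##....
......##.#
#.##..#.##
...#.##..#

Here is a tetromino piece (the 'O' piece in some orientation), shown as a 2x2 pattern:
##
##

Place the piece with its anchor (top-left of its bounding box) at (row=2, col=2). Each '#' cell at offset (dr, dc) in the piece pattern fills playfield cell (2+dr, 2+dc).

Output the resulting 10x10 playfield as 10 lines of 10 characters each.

Answer: ..........
..........
..##......
.###...#..
.#....#...
.......#..
##..##....
......##.#
#.##..#.##
...#.##..#

Derivation:
Fill (2+0,2+0) = (2,2)
Fill (2+0,2+1) = (2,3)
Fill (2+1,2+0) = (3,2)
Fill (2+1,2+1) = (3,3)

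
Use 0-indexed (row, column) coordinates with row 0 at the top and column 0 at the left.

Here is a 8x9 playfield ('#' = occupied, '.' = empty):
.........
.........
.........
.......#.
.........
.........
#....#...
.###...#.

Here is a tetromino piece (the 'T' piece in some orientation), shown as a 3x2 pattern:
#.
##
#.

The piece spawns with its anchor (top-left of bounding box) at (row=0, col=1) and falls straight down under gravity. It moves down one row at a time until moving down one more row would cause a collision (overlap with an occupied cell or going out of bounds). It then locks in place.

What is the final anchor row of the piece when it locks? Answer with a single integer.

Answer: 4

Derivation:
Spawn at (row=0, col=1). Try each row:
  row 0: fits
  row 1: fits
  row 2: fits
  row 3: fits
  row 4: fits
  row 5: blocked -> lock at row 4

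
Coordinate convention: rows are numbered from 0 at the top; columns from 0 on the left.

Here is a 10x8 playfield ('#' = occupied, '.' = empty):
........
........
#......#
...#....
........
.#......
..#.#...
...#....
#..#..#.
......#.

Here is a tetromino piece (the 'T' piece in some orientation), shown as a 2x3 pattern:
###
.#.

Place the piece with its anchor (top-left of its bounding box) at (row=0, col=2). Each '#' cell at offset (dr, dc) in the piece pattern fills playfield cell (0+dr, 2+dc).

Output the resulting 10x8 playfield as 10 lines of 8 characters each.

Answer: ..###...
...#....
#......#
...#....
........
.#......
..#.#...
...#....
#..#..#.
......#.

Derivation:
Fill (0+0,2+0) = (0,2)
Fill (0+0,2+1) = (0,3)
Fill (0+0,2+2) = (0,4)
Fill (0+1,2+1) = (1,3)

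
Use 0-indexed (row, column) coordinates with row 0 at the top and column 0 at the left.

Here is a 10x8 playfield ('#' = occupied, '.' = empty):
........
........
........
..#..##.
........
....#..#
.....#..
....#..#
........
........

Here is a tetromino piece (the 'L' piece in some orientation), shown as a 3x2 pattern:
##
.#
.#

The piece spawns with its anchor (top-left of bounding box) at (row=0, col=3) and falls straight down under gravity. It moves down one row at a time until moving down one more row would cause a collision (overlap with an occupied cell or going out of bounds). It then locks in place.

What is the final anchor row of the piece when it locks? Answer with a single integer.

Answer: 2

Derivation:
Spawn at (row=0, col=3). Try each row:
  row 0: fits
  row 1: fits
  row 2: fits
  row 3: blocked -> lock at row 2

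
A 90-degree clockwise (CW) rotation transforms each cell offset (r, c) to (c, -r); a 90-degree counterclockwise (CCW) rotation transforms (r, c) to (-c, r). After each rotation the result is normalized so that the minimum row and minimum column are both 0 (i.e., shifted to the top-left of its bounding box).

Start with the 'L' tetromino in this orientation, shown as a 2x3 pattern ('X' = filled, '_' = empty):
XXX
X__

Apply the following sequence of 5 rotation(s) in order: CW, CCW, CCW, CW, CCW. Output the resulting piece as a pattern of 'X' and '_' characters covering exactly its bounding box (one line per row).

Answer: X_
X_
XX

Derivation:
Start:
XXX
X__
After rotation 1 (CW):
XX
_X
_X
After rotation 2 (CCW):
XXX
X__
After rotation 3 (CCW):
X_
X_
XX
After rotation 4 (CW):
XXX
X__
After rotation 5 (CCW):
X_
X_
XX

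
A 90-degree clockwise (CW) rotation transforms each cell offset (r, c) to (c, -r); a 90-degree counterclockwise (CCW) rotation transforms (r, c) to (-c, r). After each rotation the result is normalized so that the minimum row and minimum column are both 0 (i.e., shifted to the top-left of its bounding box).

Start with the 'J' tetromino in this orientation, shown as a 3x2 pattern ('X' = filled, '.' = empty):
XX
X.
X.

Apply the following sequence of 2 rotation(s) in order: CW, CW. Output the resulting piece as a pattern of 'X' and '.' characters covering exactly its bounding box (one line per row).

Answer: .X
.X
XX

Derivation:
Start:
XX
X.
X.
After rotation 1 (CW):
XXX
..X
After rotation 2 (CW):
.X
.X
XX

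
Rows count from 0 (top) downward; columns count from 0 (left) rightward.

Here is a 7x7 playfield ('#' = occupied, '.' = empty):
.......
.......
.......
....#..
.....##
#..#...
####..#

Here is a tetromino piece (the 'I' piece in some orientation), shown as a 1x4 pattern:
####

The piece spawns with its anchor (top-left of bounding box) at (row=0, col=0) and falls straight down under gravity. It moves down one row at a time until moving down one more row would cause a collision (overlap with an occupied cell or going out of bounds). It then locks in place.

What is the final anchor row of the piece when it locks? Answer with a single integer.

Answer: 4

Derivation:
Spawn at (row=0, col=0). Try each row:
  row 0: fits
  row 1: fits
  row 2: fits
  row 3: fits
  row 4: fits
  row 5: blocked -> lock at row 4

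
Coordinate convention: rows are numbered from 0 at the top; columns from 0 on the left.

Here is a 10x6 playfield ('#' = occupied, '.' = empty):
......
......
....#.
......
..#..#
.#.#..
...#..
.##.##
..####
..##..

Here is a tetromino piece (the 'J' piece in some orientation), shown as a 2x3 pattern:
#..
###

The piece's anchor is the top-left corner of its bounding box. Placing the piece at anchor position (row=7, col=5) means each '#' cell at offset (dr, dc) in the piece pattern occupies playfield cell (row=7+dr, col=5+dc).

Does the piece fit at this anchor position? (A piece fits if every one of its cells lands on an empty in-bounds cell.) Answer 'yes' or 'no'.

Answer: no

Derivation:
Check each piece cell at anchor (7, 5):
  offset (0,0) -> (7,5): occupied ('#') -> FAIL
  offset (1,0) -> (8,5): occupied ('#') -> FAIL
  offset (1,1) -> (8,6): out of bounds -> FAIL
  offset (1,2) -> (8,7): out of bounds -> FAIL
All cells valid: no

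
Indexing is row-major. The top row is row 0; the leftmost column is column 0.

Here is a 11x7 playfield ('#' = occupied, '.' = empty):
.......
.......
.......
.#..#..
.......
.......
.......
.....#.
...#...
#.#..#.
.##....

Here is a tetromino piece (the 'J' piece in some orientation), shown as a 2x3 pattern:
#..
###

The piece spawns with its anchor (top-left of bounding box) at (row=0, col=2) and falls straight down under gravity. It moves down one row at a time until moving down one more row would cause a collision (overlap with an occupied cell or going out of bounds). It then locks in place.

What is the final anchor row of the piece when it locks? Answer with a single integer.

Answer: 1

Derivation:
Spawn at (row=0, col=2). Try each row:
  row 0: fits
  row 1: fits
  row 2: blocked -> lock at row 1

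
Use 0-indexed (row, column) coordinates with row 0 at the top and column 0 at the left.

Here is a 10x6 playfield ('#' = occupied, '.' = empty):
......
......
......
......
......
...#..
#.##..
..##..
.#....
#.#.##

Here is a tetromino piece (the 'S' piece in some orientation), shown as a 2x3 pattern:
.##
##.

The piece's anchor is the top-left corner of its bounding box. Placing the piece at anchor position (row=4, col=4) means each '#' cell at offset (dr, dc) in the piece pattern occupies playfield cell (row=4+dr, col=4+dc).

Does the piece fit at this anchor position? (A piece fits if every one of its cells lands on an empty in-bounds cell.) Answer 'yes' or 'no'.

Answer: no

Derivation:
Check each piece cell at anchor (4, 4):
  offset (0,1) -> (4,5): empty -> OK
  offset (0,2) -> (4,6): out of bounds -> FAIL
  offset (1,0) -> (5,4): empty -> OK
  offset (1,1) -> (5,5): empty -> OK
All cells valid: no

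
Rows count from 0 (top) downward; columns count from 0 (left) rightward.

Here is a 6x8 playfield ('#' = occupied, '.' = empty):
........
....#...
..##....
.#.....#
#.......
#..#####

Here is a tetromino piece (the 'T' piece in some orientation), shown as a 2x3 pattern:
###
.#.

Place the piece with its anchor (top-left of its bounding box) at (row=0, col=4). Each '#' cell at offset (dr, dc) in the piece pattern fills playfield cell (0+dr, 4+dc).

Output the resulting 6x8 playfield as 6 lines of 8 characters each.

Fill (0+0,4+0) = (0,4)
Fill (0+0,4+1) = (0,5)
Fill (0+0,4+2) = (0,6)
Fill (0+1,4+1) = (1,5)

Answer: ....###.
....##..
..##....
.#.....#
#.......
#..#####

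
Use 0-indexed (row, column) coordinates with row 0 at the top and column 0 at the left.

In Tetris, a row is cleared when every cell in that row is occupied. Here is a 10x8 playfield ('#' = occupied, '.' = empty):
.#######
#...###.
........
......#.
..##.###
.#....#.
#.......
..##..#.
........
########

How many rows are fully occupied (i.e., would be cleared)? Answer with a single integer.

Answer: 1

Derivation:
Check each row:
  row 0: 1 empty cell -> not full
  row 1: 4 empty cells -> not full
  row 2: 8 empty cells -> not full
  row 3: 7 empty cells -> not full
  row 4: 3 empty cells -> not full
  row 5: 6 empty cells -> not full
  row 6: 7 empty cells -> not full
  row 7: 5 empty cells -> not full
  row 8: 8 empty cells -> not full
  row 9: 0 empty cells -> FULL (clear)
Total rows cleared: 1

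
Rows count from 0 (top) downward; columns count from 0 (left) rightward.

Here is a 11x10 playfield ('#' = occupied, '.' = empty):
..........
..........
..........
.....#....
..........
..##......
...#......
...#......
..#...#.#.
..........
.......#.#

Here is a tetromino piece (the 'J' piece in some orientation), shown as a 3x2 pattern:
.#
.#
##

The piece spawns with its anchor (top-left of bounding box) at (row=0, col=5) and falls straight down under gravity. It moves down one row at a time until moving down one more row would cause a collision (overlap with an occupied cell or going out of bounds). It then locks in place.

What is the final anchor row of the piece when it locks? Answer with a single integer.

Answer: 0

Derivation:
Spawn at (row=0, col=5). Try each row:
  row 0: fits
  row 1: blocked -> lock at row 0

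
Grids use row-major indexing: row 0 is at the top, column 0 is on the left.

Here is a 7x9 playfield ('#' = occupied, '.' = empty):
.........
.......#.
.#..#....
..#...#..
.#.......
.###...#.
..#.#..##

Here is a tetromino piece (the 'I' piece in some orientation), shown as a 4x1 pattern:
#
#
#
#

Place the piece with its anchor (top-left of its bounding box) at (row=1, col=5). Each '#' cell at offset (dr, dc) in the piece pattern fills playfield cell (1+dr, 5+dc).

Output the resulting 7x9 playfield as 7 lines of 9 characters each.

Fill (1+0,5+0) = (1,5)
Fill (1+1,5+0) = (2,5)
Fill (1+2,5+0) = (3,5)
Fill (1+3,5+0) = (4,5)

Answer: .........
.....#.#.
.#..##...
..#..##..
.#...#...
.###...#.
..#.#..##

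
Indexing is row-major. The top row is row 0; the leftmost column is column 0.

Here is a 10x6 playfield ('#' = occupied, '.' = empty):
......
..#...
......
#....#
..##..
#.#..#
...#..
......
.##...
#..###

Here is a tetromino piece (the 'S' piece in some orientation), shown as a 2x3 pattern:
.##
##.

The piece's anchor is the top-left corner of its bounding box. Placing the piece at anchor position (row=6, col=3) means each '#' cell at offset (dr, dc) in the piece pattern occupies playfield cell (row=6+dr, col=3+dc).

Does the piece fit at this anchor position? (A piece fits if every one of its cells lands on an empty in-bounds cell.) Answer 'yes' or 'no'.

Check each piece cell at anchor (6, 3):
  offset (0,1) -> (6,4): empty -> OK
  offset (0,2) -> (6,5): empty -> OK
  offset (1,0) -> (7,3): empty -> OK
  offset (1,1) -> (7,4): empty -> OK
All cells valid: yes

Answer: yes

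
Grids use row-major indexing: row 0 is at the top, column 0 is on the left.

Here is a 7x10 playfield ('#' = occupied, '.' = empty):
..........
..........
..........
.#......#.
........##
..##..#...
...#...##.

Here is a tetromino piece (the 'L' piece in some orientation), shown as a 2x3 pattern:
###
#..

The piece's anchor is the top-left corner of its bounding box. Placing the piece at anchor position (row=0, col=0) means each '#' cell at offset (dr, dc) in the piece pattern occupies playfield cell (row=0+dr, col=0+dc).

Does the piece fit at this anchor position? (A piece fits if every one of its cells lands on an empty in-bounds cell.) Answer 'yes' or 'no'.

Answer: yes

Derivation:
Check each piece cell at anchor (0, 0):
  offset (0,0) -> (0,0): empty -> OK
  offset (0,1) -> (0,1): empty -> OK
  offset (0,2) -> (0,2): empty -> OK
  offset (1,0) -> (1,0): empty -> OK
All cells valid: yes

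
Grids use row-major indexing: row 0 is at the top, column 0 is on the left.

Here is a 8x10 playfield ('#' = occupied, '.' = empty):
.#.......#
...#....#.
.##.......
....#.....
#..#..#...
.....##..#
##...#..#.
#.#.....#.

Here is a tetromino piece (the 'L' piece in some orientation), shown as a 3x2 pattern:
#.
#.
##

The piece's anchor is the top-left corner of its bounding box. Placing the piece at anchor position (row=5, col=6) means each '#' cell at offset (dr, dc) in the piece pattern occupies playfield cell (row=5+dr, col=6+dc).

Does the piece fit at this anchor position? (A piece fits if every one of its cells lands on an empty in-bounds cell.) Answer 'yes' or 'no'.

Check each piece cell at anchor (5, 6):
  offset (0,0) -> (5,6): occupied ('#') -> FAIL
  offset (1,0) -> (6,6): empty -> OK
  offset (2,0) -> (7,6): empty -> OK
  offset (2,1) -> (7,7): empty -> OK
All cells valid: no

Answer: no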